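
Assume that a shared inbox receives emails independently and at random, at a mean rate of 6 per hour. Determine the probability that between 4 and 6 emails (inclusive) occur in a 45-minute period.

Over the interval, μ = 6 × 0.75 = 4.5 (a 45-minute period = 0.75 hours).
P(4 ≤ N ≤ 6) = Σ_{j=4}^{6} e^(−4.5) · 4.5^j/j! ≈ 0.4888.

0.4888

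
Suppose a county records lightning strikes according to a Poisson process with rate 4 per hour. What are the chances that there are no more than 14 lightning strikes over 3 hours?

Over the interval, μ = 4 × 3 = 12 (3 hours).
P(N ≤ 14) = Σ_{j=0}^{14} e^(−μ) μ^j/j! ≈ 0.7720.

0.7720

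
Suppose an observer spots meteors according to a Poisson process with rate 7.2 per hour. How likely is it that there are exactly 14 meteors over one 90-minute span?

0.0687

Over the interval, μ = 7.2 × 1.5 = 10.8 (a 90-minute span = 1.5 hours).
P(N = 14) = e^(−μ) μ^14/14! = e^(−10.8) · 10.8^14/87178291200 ≈ 0.0687.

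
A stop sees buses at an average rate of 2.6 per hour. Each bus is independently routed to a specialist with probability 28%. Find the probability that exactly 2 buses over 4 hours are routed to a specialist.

0.2305

Thinning: the buses that are routed to a specialist themselves form a Poisson process with rate 0.28 × 2.6 = 0.728 per hour.
Over the interval, μ = 0.728 × 4 = 2.912 (4 hours).
P(N = 2) = e^(−2.912) · 2.912^2/2! ≈ 0.2305.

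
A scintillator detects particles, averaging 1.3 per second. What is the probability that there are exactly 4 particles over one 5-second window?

Over the interval, μ = 1.3 × 5 = 6.5 (a 5-second window = 5 seconds).
P(N = 4) = e^(−μ) μ^4/4! = e^(−6.5) · 6.5^4/24 ≈ 0.1118.

0.1118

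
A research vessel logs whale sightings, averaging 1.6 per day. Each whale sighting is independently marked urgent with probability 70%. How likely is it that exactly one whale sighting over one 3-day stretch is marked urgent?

Thinning: the whale sightings that are marked urgent themselves form a Poisson process with rate 0.7 × 1.6 = 1.12 per day.
Over the interval, μ = 1.12 × 3 = 3.36 (a 3-day stretch = 3 days).
P(N = 1) = e^(−3.36) · 3.36^1/1! ≈ 0.1167.

0.1167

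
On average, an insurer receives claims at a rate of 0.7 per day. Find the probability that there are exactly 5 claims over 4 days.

0.0872

Over the interval, μ = 0.7 × 4 = 2.8 (4 days).
P(N = 5) = e^(−μ) μ^5/5! = e^(−2.8) · 2.8^5/120 ≈ 0.0872.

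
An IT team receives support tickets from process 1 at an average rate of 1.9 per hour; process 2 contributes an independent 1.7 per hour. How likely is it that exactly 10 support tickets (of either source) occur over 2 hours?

Independent Poisson processes superpose: combined rate λ = 1.9 + 1.7 = 3.6 per hour.
Over the interval, μ = 3.6 × 2 = 7.2 (2 hours).
P(N = 10) = e^(−7.2) · 7.2^10/10! ≈ 0.0770.

0.0770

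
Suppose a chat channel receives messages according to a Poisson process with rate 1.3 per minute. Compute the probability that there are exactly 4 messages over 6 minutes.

Over the interval, μ = 1.3 × 6 = 7.8 (6 minutes).
P(N = 4) = e^(−μ) μ^4/4! = e^(−7.8) · 7.8^4/24 ≈ 0.0632.

0.0632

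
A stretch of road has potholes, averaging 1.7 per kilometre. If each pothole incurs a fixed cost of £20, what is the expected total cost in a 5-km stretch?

£170

E[N] = 1.7 × 5 = 8.5 (a 5-km stretch = 5 kilometres); E[cost] = 8.5 × £20 = £170.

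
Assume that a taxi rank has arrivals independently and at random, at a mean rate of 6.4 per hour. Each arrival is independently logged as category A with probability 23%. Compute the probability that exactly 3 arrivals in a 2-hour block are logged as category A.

Thinning: the arrivals that are logged as category A themselves form a Poisson process with rate 0.23 × 6.4 = 1.472 per hour.
Over the interval, μ = 1.472 × 2 = 2.944 (a 2-hour block = 2 hours).
P(N = 3) = e^(−2.944) · 2.944^3/3! ≈ 0.2239.

0.2239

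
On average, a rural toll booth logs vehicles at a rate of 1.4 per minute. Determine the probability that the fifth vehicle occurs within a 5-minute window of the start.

Over the interval, μ = 1.4 × 5 = 7 (a 5-minute window = 5 minutes).
The fifth arrival falls in the interval iff at least 5 events occur there: P(S_5 ≤ t) = P(N ≥ 5) = 1 − P(N ≤ 4) ≈ 0.8270.

0.8270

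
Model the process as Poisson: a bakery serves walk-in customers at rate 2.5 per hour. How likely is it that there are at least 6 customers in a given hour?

0.0420

With mean μ = 2.5 per hour,
P(N ≥ 6) = 1 − P(N ≤ 5) = 1 − Σ_{j=0}^{5} e^(−μ) μ^j/j! ≈ 0.0420.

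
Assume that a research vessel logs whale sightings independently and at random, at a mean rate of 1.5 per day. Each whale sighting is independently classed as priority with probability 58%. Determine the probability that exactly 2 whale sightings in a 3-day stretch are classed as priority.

Thinning: the whale sightings that are classed as priority themselves form a Poisson process with rate 0.58 × 1.5 = 0.87 per day.
Over the interval, μ = 0.87 × 3 = 2.61 (a 3-day stretch = 3 days).
P(N = 2) = e^(−2.61) · 2.61^2/2! ≈ 0.2505.

0.2505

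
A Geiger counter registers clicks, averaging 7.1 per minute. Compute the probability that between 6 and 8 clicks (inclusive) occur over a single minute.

With mean μ = 7.1 per minute,
P(6 ≤ N ≤ 8) = Σ_{j=6}^{8} e^(−7.1) · 7.1^j/j! ≈ 0.4278.

0.4278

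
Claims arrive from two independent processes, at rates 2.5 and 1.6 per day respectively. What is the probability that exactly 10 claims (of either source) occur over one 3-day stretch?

0.0994

Independent Poisson processes superpose: combined rate λ = 2.5 + 1.6 = 4.1 per day.
Over the interval, μ = 4.1 × 3 = 12.3 (a 3-day stretch = 3 days).
P(N = 10) = e^(−12.3) · 12.3^10/10! ≈ 0.0994.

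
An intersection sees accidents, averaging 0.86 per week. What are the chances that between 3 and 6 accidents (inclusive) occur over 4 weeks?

Over the interval, μ = 0.86 × 4 = 3.44 (4 weeks).
P(3 ≤ N ≤ 6) = Σ_{j=3}^{6} e^(−3.44) · 3.44^j/j! ≈ 0.6072.

0.6072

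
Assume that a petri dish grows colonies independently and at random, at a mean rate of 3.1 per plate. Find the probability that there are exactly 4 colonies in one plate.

With mean μ = 3.1 per plate,
P(N = 4) = e^(−μ) μ^4/4! = e^(−3.1) · 3.1^4/24 ≈ 0.1733.

0.1733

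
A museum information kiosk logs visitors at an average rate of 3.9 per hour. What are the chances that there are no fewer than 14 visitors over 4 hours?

Over the interval, μ = 3.9 × 4 = 15.6 (4 hours).
P(N ≥ 14) = 1 − P(N ≤ 13) = 1 − Σ_{j=0}^{13} e^(−μ) μ^j/j! ≈ 0.6917.

0.6917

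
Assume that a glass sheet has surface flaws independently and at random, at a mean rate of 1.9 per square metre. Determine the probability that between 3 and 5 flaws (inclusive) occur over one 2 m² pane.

0.5467

Over the interval, μ = 1.9 × 2 = 3.8 (a 2 m² pane = 2 square metres).
P(3 ≤ N ≤ 5) = Σ_{j=3}^{5} e^(−3.8) · 3.8^j/j! ≈ 0.5467.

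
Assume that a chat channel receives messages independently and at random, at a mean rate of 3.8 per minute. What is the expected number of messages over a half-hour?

114

E[N] = λt = 3.8 × 30 = 114 (a half-hour = 30 minutes).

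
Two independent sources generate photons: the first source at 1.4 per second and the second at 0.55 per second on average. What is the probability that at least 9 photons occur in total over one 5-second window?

0.6383

Independent Poisson processes superpose: combined rate λ = 1.4 + 0.55 = 1.95 per second.
Over the interval, μ = 1.95 × 5 = 9.75 (a 5-second window = 5 seconds).
P(N ≥ 9) = 1 − P(N ≤ 8) ≈ 0.6383.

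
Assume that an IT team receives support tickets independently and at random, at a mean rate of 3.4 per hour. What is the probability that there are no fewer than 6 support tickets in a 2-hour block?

0.6730

Over the interval, μ = 3.4 × 2 = 6.8 (a 2-hour block = 2 hours).
P(N ≥ 6) = 1 − P(N ≤ 5) = 1 − Σ_{j=0}^{5} e^(−μ) μ^j/j! ≈ 0.6730.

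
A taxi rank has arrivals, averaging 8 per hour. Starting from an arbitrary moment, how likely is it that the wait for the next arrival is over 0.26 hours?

0.1249

The wait for the next event is exponential with rate λ = 8 per hour.
P(T > 0.26) = e^(−λt) = e^(−8 × 0.26) = e^(−2.08) ≈ 0.1249.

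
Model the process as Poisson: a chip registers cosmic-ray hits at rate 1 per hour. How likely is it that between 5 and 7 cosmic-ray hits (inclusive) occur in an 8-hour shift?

0.3533

Over the interval, μ = 1 × 8 = 8 (an 8-hour shift = 8 hours).
P(5 ≤ N ≤ 7) = Σ_{j=5}^{7} e^(−8) · 8^j/j! ≈ 0.3533.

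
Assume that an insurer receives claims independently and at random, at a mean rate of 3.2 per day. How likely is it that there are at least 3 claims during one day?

With mean μ = 3.2 per day,
P(N ≥ 3) = 1 − P(N ≤ 2) = 1 − Σ_{j=0}^{2} e^(−μ) μ^j/j! ≈ 0.6201.

0.6201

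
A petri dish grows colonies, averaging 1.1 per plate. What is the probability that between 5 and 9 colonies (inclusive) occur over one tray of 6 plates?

0.6559

Over the interval, μ = 1.1 × 6 = 6.6 (a tray of 6 plates = 6 plates).
P(5 ≤ N ≤ 9) = Σ_{j=5}^{9} e^(−6.6) · 6.6^j/j! ≈ 0.6559.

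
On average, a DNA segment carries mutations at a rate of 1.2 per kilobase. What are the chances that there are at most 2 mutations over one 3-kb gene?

0.3027

Over the interval, μ = 1.2 × 3 = 3.6 (a 3-kb gene = 3 kilobases).
P(N ≤ 2) = Σ_{j=0}^{2} e^(−μ) μ^j/j! ≈ 0.3027.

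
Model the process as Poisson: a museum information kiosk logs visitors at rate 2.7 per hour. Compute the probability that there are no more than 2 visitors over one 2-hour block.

0.0948

Over the interval, μ = 2.7 × 2 = 5.4 (a 2-hour block = 2 hours).
P(N ≤ 2) = Σ_{j=0}^{2} e^(−μ) μ^j/j! ≈ 0.0948.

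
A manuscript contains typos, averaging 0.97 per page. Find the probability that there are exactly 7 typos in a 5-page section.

Over the interval, μ = 0.97 × 5 = 4.85 (a 5-page section = 5 pages).
P(N = 7) = e^(−μ) μ^7/7! = e^(−4.85) · 4.85^7/5040 ≈ 0.0980.

0.0980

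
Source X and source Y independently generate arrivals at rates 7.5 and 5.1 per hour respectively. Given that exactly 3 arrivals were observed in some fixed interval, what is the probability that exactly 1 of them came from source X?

0.2926

Given the total, each event is independently from source X with probability p = λ_X/(λ_X+λ_Y) = 7.5/12.6 ≈ 0.5952.
So K ~ Binomial(3, 7.5/12.6): P(K = 1) = C(3,1) · (7.5/12.6)^1 · (5.1/12.6)^2 ≈ 0.2926.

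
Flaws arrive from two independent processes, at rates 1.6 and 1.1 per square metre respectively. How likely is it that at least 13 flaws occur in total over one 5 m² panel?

Independent Poisson processes superpose: combined rate λ = 1.6 + 1.1 = 2.7 per square metre.
Over the interval, μ = 2.7 × 5 = 13.5 (a 5 m² panel = 5 square metres).
P(N ≥ 13) = 1 − P(N ≤ 12) ≈ 0.5907.

0.5907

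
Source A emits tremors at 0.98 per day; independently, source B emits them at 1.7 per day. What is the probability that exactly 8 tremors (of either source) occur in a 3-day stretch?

0.1396

Independent Poisson processes superpose: combined rate λ = 0.98 + 1.7 = 2.68 per day.
Over the interval, μ = 2.68 × 3 = 8.04 (a 3-day stretch = 3 days).
P(N = 8) = e^(−8.04) · 8.04^8/8! ≈ 0.1396.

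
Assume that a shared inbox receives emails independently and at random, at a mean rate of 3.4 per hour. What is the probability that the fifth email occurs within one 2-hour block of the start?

0.8080

Over the interval, μ = 3.4 × 2 = 6.8 (a 2-hour block = 2 hours).
The fifth arrival falls in the interval iff at least 5 events occur there: P(S_5 ≤ t) = P(N ≥ 5) = 1 − P(N ≤ 4) ≈ 0.8080.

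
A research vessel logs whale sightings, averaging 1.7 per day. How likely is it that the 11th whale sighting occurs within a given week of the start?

0.6422

Over the interval, μ = 1.7 × 7 = 11.9 (a week = 7 days).
The 11th arrival falls in the interval iff at least 11 events occur there: P(S_11 ≤ t) = P(N ≥ 11) = 1 − P(N ≤ 10) ≈ 0.6422.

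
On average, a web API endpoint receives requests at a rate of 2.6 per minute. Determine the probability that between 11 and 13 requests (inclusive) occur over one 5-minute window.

Over the interval, μ = 2.6 × 5 = 13 (a 5-minute window = 5 minutes).
P(11 ≤ N ≤ 13) = Σ_{j=11}^{13} e^(−13) · 13^j/j! ≈ 0.3214.

0.3214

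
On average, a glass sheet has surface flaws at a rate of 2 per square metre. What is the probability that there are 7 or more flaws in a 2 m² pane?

Over the interval, μ = 2 × 2 = 4 (a 2 m² pane = 2 square metres).
P(N ≥ 7) = 1 − P(N ≤ 6) = 1 − Σ_{j=0}^{6} e^(−μ) μ^j/j! ≈ 0.1107.

0.1107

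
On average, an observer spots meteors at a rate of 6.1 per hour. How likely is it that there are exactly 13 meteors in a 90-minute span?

Over the interval, μ = 6.1 × 1.5 = 9.15 (a 90-minute span = 1.5 hours).
P(N = 13) = e^(−μ) μ^13/13! = e^(−9.15) · 9.15^13/6227020800 ≈ 0.0538.

0.0538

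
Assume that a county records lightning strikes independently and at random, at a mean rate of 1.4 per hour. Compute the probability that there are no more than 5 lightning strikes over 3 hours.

0.7531

Over the interval, μ = 1.4 × 3 = 4.2 (3 hours).
P(N ≤ 5) = Σ_{j=0}^{5} e^(−μ) μ^j/j! ≈ 0.7531.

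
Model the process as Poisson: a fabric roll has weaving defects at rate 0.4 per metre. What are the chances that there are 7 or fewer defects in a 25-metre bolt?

0.2202

Over the interval, μ = 0.4 × 25 = 10 (a 25-metre bolt = 25 metres).
P(N ≤ 7) = Σ_{j=0}^{7} e^(−μ) μ^j/j! ≈ 0.2202.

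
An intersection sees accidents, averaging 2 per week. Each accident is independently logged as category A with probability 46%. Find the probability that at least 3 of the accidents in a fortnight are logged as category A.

Thinning: the accidents that are logged as category A themselves form a Poisson process with rate 0.46 × 2 = 0.92 per week.
Over the interval, μ = 0.92 × 2 = 1.84 (a fortnight = 2 weeks).
P(N ≥ 3) = 1 − P(N ≤ 2) ≈ 0.2801.

0.2801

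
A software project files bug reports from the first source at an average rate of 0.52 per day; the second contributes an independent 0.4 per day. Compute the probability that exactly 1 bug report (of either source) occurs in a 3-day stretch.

Independent Poisson processes superpose: combined rate λ = 0.52 + 0.4 = 0.92 per day.
Over the interval, μ = 0.92 × 3 = 2.76 (a 3-day stretch = 3 days).
P(N = 1) = e^(−2.76) · 2.76^1/1! ≈ 0.1747.

0.1747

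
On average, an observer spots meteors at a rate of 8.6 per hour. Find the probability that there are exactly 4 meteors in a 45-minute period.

0.1140

Over the interval, μ = 8.6 × 0.75 = 6.45 (a 45-minute period = 0.75 hours).
P(N = 4) = e^(−μ) μ^4/4! = e^(−6.45) · 6.45^4/24 ≈ 0.1140.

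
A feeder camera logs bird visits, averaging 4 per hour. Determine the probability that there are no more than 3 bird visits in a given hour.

0.4335

With mean μ = 4 per hour,
P(N ≤ 3) = Σ_{j=0}^{3} e^(−μ) μ^j/j! ≈ 0.4335.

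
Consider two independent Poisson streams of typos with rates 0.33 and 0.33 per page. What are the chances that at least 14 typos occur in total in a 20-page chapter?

Independent Poisson processes superpose: combined rate λ = 0.33 + 0.33 = 0.66 per page.
Over the interval, μ = 0.66 × 20 = 13.2 (a 20-page chapter = 20 pages).
P(N ≥ 14) = 1 − P(N ≤ 13) ≈ 0.4489.

0.4489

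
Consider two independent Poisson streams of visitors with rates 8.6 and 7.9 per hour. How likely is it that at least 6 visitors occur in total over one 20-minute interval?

0.4711

Independent Poisson processes superpose: combined rate λ = 8.6 + 7.9 = 16.5 per hour.
Over the interval, μ = 16.5 × 1/3 = 5.5 (a 20-minute interval = 1/3 hours).
P(N ≥ 6) = 1 − P(N ≤ 5) ≈ 0.4711.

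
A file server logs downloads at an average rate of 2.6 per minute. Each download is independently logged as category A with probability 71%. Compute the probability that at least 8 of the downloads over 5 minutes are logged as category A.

Thinning: the downloads that are logged as category A themselves form a Poisson process with rate 0.71 × 2.6 = 1.846 per minute.
Over the interval, μ = 1.846 × 5 = 9.23 (5 minutes).
P(N ≥ 8) = 1 − P(N ≤ 7) ≈ 0.7023.

0.7023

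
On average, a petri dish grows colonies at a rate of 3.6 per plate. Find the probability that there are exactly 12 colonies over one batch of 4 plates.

Over the interval, μ = 3.6 × 4 = 14.4 (a batch of 4 plates = 4 plates).
P(N = 12) = e^(−μ) μ^12/12! = e^(−14.4) · 14.4^12/479001600 ≈ 0.0925.

0.0925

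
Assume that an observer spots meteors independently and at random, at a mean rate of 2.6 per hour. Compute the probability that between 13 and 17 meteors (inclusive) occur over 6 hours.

0.4753

Over the interval, μ = 2.6 × 6 = 15.6 (6 hours).
P(13 ≤ N ≤ 17) = Σ_{j=13}^{17} e^(−15.6) · 15.6^j/j! ≈ 0.4753.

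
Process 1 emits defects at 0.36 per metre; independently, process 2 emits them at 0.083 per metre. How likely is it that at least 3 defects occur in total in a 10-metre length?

0.8184

Independent Poisson processes superpose: combined rate λ = 0.36 + 0.083 = 0.443 per metre.
Over the interval, μ = 0.443 × 10 = 4.43 (a 10-metre length = 10 metres).
P(N ≥ 3) = 1 − P(N ≤ 2) ≈ 0.8184.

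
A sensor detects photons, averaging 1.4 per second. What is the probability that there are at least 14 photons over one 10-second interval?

Over the interval, μ = 1.4 × 10 = 14 (a 10-second interval = 10 seconds).
P(N ≥ 14) = 1 − P(N ≤ 13) = 1 − Σ_{j=0}^{13} e^(−μ) μ^j/j! ≈ 0.5356.

0.5356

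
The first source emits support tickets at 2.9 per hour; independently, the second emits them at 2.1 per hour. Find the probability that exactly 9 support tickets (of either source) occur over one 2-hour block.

Independent Poisson processes superpose: combined rate λ = 2.9 + 2.1 = 5 per hour.
Over the interval, μ = 5 × 2 = 10 (a 2-hour block = 2 hours).
P(N = 9) = e^(−10) · 10^9/9! ≈ 0.1251.

0.1251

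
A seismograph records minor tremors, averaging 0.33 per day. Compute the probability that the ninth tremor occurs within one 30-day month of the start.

Over the interval, μ = 0.33 × 30 = 9.9 (a 30-day month = 30 days).
The ninth arrival falls in the interval iff at least 9 events occur there: P(S_9 ≤ t) = P(N ≥ 9) = 1 − P(N ≤ 8) ≈ 0.6558.

0.6558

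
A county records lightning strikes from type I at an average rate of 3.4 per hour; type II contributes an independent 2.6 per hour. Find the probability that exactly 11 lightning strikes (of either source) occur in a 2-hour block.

Independent Poisson processes superpose: combined rate λ = 3.4 + 2.6 = 6 per hour.
Over the interval, μ = 6 × 2 = 12 (a 2-hour block = 2 hours).
P(N = 11) = e^(−12) · 12^11/11! ≈ 0.1144.

0.1144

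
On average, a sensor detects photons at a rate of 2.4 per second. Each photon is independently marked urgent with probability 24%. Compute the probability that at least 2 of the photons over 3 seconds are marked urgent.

0.5154

Thinning: the photons that are marked urgent themselves form a Poisson process with rate 0.24 × 2.4 = 0.576 per second.
Over the interval, μ = 0.576 × 3 = 1.728 (3 seconds).
P(N ≥ 2) = 1 − P(N ≤ 1) ≈ 0.5154.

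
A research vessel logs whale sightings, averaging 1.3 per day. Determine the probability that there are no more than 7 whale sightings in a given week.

Over the interval, μ = 1.3 × 7 = 9.1 (a week = 7 days).
P(N ≤ 7) = Σ_{j=0}^{7} e^(−μ) μ^j/j! ≈ 0.3123.

0.3123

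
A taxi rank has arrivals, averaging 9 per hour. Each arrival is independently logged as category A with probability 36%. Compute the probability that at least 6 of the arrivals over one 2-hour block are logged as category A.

Thinning: the arrivals that are logged as category A themselves form a Poisson process with rate 0.36 × 9 = 3.24 per hour.
Over the interval, μ = 3.24 × 2 = 6.48 (a 2-hour block = 2 hours).
P(N ≥ 6) = 1 − P(N ≤ 5) ≈ 0.6280.

0.6280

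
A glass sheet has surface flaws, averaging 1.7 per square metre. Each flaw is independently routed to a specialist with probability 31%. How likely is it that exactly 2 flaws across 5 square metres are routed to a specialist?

0.2490

Thinning: the flaws that are routed to a specialist themselves form a Poisson process with rate 0.31 × 1.7 = 0.527 per square metre.
Over the interval, μ = 0.527 × 5 = 2.635 (5 square metres).
P(N = 2) = e^(−2.635) · 2.635^2/2! ≈ 0.2490.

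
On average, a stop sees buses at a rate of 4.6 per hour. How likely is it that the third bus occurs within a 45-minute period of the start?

Over the interval, μ = 4.6 × 0.75 = 3.45 (a 45-minute period = 0.75 hours).
The third arrival falls in the interval iff at least 3 events occur there: P(S_3 ≤ t) = P(N ≥ 3) = 1 − P(N ≤ 2) ≈ 0.6698.

0.6698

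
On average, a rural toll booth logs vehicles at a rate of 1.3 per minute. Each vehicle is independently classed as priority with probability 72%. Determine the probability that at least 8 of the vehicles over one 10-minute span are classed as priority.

Thinning: the vehicles that are classed as priority themselves form a Poisson process with rate 0.72 × 1.3 = 0.936 per minute.
Over the interval, μ = 0.936 × 10 = 9.36 (a 10-minute span = 10 minutes).
P(N ≥ 8) = 1 − P(N ≤ 7) ≈ 0.7165.

0.7165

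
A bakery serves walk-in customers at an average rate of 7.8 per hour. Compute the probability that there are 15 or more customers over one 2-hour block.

Over the interval, μ = 7.8 × 2 = 15.6 (a 2-hour block = 2 hours).
P(N ≥ 15) = 1 − P(N ≤ 14) = 1 − Σ_{j=0}^{14} e^(−μ) μ^j/j! ≈ 0.5944.

0.5944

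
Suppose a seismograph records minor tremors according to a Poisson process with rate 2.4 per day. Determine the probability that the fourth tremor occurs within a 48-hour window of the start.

Over the interval, μ = 2.4 × 2 = 4.8 (a 48-hour window = 2 days).
The fourth arrival falls in the interval iff at least 4 events occur there: P(S_4 ≤ t) = P(N ≥ 4) = 1 − P(N ≤ 3) ≈ 0.7058.

0.7058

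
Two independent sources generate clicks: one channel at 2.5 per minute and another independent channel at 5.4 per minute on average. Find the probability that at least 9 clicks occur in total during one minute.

0.3935

Independent Poisson processes superpose: combined rate λ = 2.5 + 5.4 = 7.9 per minute.
So μ = 7.9.
P(N ≥ 9) = 1 − P(N ≤ 8) ≈ 0.3935.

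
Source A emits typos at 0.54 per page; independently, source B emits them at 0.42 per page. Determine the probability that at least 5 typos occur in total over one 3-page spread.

Independent Poisson processes superpose: combined rate λ = 0.54 + 0.42 = 0.96 per page.
Over the interval, μ = 0.96 × 3 = 2.88 (a 3-page spread = 3 pages).
P(N ≥ 5) = 1 − P(N ≤ 4) ≈ 0.1650.

0.1650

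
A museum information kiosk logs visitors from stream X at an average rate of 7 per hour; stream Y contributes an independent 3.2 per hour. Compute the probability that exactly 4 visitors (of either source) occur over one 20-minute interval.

0.1858

Independent Poisson processes superpose: combined rate λ = 7 + 3.2 = 10.2 per hour.
Over the interval, μ = 10.2 × 1/3 = 3.4 (a 20-minute interval = 1/3 hours).
P(N = 4) = e^(−3.4) · 3.4^4/4! ≈ 0.1858.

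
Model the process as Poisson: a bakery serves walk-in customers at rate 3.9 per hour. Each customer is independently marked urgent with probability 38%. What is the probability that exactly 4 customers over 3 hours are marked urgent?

0.1909

Thinning: the customers that are marked urgent themselves form a Poisson process with rate 0.38 × 3.9 = 1.482 per hour.
Over the interval, μ = 1.482 × 3 = 4.446 (3 hours).
P(N = 4) = e^(−4.446) · 4.446^4/4! ≈ 0.1909.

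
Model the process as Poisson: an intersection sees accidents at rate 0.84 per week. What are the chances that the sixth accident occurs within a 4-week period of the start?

0.1245

Over the interval, μ = 0.84 × 4 = 3.36 (a 4-week period = 4 weeks).
The sixth arrival falls in the interval iff at least 6 events occur there: P(S_6 ≤ t) = P(N ≥ 6) = 1 − P(N ≤ 5) ≈ 0.1245.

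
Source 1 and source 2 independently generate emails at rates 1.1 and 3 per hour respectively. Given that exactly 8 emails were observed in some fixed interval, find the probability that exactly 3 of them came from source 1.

0.2268

Given the total, each event is independently from source 1 with probability p = λ_1/(λ_1+λ_2) = 1.1/4.1 ≈ 0.2683.
So K ~ Binomial(8, 1.1/4.1): P(K = 3) = C(8,3) · (1.1/4.1)^3 · (3/4.1)^5 ≈ 0.2268.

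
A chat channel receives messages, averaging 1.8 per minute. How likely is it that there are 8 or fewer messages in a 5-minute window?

Over the interval, μ = 1.8 × 5 = 9 (a 5-minute window = 5 minutes).
P(N ≤ 8) = Σ_{j=0}^{8} e^(−μ) μ^j/j! ≈ 0.4557.

0.4557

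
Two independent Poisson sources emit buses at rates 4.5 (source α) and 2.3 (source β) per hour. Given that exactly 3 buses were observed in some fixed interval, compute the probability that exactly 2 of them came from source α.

Given the total, each event is independently from source α with probability p = λ_α/(λ_α+λ_β) = 4.5/6.8 ≈ 0.6618.
So K ~ Binomial(3, 4.5/6.8): P(K = 2) = C(3,2) · (4.5/6.8)^2 · (2.3/6.8)^1 ≈ 0.4444.

0.4444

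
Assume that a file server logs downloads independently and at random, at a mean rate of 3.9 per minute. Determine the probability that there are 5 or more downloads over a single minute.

With mean μ = 3.9 per minute,
P(N ≥ 5) = 1 − P(N ≤ 4) = 1 − Σ_{j=0}^{4} e^(−μ) μ^j/j! ≈ 0.3516.

0.3516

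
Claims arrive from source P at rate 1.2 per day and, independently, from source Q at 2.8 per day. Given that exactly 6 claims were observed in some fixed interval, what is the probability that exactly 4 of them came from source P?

0.0595

Given the total, each event is independently from source P with probability p = λ_P/(λ_P+λ_Q) = 1.2/4 = 0.3000.
So K ~ Binomial(6, 1.2/4): P(K = 4) = C(6,4) · (1.2/4)^4 · (2.8/4)^2 ≈ 0.0595.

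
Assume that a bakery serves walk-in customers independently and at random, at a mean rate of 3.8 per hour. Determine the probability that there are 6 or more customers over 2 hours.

Over the interval, μ = 3.8 × 2 = 7.6 (2 hours).
P(N ≥ 6) = 1 − P(N ≤ 5) = 1 − Σ_{j=0}^{5} e^(−μ) μ^j/j! ≈ 0.7693.

0.7693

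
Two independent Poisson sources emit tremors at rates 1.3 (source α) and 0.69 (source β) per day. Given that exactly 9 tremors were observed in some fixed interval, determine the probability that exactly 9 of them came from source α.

0.0217

Given the total, each event is independently from source α with probability p = λ_α/(λ_α+λ_β) = 1.3/1.99 ≈ 0.6533.
So K ~ Binomial(9, 1.3/1.99): P(K = 9) = C(9,9) · (1.3/1.99)^9 · (0.69/1.99)^0 ≈ 0.0217.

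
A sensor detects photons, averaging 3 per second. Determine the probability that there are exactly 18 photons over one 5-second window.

0.0706

Over the interval, μ = 3 × 5 = 15 (a 5-second window = 5 seconds).
P(N = 18) = e^(−μ) μ^18/18! = e^(−15) · 15^18/6402373705728000 ≈ 0.0706.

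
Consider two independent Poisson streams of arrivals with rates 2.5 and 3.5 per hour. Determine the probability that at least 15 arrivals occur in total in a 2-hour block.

0.2280

Independent Poisson processes superpose: combined rate λ = 2.5 + 3.5 = 6 per hour.
Over the interval, μ = 6 × 2 = 12 (a 2-hour block = 2 hours).
P(N ≥ 15) = 1 − P(N ≤ 14) ≈ 0.2280.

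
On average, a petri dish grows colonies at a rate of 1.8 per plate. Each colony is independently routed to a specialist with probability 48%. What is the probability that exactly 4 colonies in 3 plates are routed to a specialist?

0.1408

Thinning: the colonies that are routed to a specialist themselves form a Poisson process with rate 0.48 × 1.8 = 0.864 per plate.
Over the interval, μ = 0.864 × 3 = 2.592 (3 plates).
P(N = 4) = e^(−2.592) · 2.592^4/4! ≈ 0.1408.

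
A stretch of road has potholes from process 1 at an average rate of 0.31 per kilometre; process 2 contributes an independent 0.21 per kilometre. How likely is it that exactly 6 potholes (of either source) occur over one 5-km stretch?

Independent Poisson processes superpose: combined rate λ = 0.31 + 0.21 = 0.52 per kilometre.
Over the interval, μ = 0.52 × 5 = 2.6 (a 5-km stretch = 5 kilometres).
P(N = 6) = e^(−2.6) · 2.6^6/6! ≈ 0.0319.

0.0319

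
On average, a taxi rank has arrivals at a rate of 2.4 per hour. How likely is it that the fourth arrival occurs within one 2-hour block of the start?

Over the interval, μ = 2.4 × 2 = 4.8 (a 2-hour block = 2 hours).
The fourth arrival falls in the interval iff at least 4 events occur there: P(S_4 ≤ t) = P(N ≥ 4) = 1 − P(N ≤ 3) ≈ 0.7058.

0.7058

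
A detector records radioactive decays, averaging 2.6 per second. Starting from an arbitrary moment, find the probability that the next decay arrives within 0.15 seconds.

Inter-arrival times are exponential with rate λ = 2.6 per second.
P(T ≤ 0.15) = 1 − e^(−λt) = 1 − e^(−2.6 × 0.15) = 1 − e^(−0.39) ≈ 0.3229.

0.3229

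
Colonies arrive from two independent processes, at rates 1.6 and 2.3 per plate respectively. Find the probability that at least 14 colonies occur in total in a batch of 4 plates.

0.6917

Independent Poisson processes superpose: combined rate λ = 1.6 + 2.3 = 3.9 per plate.
Over the interval, μ = 3.9 × 4 = 15.6 (a batch of 4 plates = 4 plates).
P(N ≥ 14) = 1 − P(N ≤ 13) ≈ 0.6917.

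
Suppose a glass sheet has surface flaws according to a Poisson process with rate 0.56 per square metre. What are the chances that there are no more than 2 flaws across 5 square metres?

Over the interval, μ = 0.56 × 5 = 2.8 (5 square metres).
P(N ≤ 2) = Σ_{j=0}^{2} e^(−μ) μ^j/j! ≈ 0.4695.

0.4695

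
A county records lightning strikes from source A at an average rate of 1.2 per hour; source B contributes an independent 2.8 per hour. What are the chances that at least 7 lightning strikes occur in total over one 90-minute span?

0.3937

Independent Poisson processes superpose: combined rate λ = 1.2 + 2.8 = 4 per hour.
Over the interval, μ = 4 × 1.5 = 6 (a 90-minute span = 1.5 hours).
P(N ≥ 7) = 1 − P(N ≤ 6) ≈ 0.3937.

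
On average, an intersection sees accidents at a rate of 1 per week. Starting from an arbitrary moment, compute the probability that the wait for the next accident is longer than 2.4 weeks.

0.0907

The wait for the next event is exponential with rate λ = 1 per week.
P(T > 2.4) = e^(−λt) = e^(−1 × 2.4) = e^(−2.4) ≈ 0.0907.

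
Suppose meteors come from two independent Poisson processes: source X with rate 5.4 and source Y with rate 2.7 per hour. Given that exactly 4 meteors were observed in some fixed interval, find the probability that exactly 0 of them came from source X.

0.0123

Given the total, each event is independently from source X with probability p = λ_X/(λ_X+λ_Y) = 5.4/8.1 ≈ 0.6667.
So K ~ Binomial(4, 5.4/8.1): P(K = 0) = C(4,0) · (5.4/8.1)^0 · (2.7/8.1)^4 ≈ 0.0123.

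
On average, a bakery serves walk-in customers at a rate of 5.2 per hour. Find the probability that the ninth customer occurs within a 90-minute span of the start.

Over the interval, μ = 5.2 × 1.5 = 7.8 (a 90-minute span = 1.5 hours).
The ninth arrival falls in the interval iff at least 9 events occur there: P(S_9 ≤ t) = P(N ≥ 9) = 1 − P(N ≤ 8) ≈ 0.3796.

0.3796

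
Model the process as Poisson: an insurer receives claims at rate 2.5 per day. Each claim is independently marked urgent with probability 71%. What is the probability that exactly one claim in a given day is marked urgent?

Thinning: the claims that are marked urgent themselves form a Poisson process with rate 0.71 × 2.5 = 1.775 per day.
So μ = 1.775.
P(N = 1) = e^(−1.775) · 1.775^1/1! ≈ 0.3008.

0.3008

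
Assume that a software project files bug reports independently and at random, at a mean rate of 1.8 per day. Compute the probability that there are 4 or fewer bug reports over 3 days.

Over the interval, μ = 1.8 × 3 = 5.4 (3 days).
P(N ≤ 4) = Σ_{j=0}^{4} e^(−μ) μ^j/j! ≈ 0.3733.

0.3733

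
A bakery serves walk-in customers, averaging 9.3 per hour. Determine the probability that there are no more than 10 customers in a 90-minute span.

Over the interval, μ = 9.3 × 1.5 = 13.95 (a 90-minute span = 1.5 hours).
P(N ≤ 10) = Σ_{j=0}^{10} e^(−μ) μ^j/j! ≈ 0.1790.

0.1790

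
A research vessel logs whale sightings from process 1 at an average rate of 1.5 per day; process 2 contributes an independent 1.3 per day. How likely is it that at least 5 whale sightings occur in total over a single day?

Independent Poisson processes superpose: combined rate λ = 1.5 + 1.3 = 2.8 per day.
So μ = 2.8.
P(N ≥ 5) = 1 − P(N ≤ 4) ≈ 0.1523.

0.1523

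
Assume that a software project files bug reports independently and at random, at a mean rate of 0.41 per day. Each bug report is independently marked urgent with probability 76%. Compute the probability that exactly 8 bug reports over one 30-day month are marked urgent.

0.1260

Thinning: the bug reports that are marked urgent themselves form a Poisson process with rate 0.76 × 0.41 = 0.3116 per day.
Over the interval, μ = 0.3116 × 30 = 9.348 (a 30-day month = 30 days).
P(N = 8) = e^(−9.348) · 9.348^8/8! ≈ 0.1260.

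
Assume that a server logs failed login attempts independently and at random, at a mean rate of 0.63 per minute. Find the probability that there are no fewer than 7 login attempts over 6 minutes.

0.0890

Over the interval, μ = 0.63 × 6 = 3.78 (6 minutes).
P(N ≥ 7) = 1 − P(N ≤ 6) = 1 − Σ_{j=0}^{6} e^(−μ) μ^j/j! ≈ 0.0890.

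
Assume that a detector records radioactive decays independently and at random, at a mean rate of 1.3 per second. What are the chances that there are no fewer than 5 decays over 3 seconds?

Over the interval, μ = 1.3 × 3 = 3.9 (3 seconds).
P(N ≥ 5) = 1 − P(N ≤ 4) = 1 − Σ_{j=0}^{4} e^(−μ) μ^j/j! ≈ 0.3516.

0.3516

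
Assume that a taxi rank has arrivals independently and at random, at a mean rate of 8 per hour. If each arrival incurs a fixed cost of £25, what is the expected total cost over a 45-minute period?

E[N] = 8 × 0.75 = 6 (a 45-minute period = 0.75 hours); E[cost] = 6 × £25 = £150.

£150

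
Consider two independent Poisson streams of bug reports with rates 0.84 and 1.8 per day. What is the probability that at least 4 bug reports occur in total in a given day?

Independent Poisson processes superpose: combined rate λ = 0.84 + 1.8 = 2.64 per day.
So μ = 2.64.
P(N ≥ 4) = 1 − P(N ≤ 3) ≈ 0.2727.

0.2727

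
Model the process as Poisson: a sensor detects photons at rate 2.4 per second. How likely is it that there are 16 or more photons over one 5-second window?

0.1556

Over the interval, μ = 2.4 × 5 = 12 (a 5-second window = 5 seconds).
P(N ≥ 16) = 1 − P(N ≤ 15) = 1 − Σ_{j=0}^{15} e^(−μ) μ^j/j! ≈ 0.1556.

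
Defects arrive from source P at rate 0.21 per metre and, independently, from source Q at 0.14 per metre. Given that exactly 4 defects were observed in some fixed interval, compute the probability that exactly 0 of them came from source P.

0.0256

Given the total, each event is independently from source P with probability p = λ_P/(λ_P+λ_Q) = 0.21/0.35 = 0.6000.
So K ~ Binomial(4, 0.21/0.35): P(K = 0) = C(4,0) · (0.21/0.35)^0 · (0.14/0.35)^4 ≈ 0.0256.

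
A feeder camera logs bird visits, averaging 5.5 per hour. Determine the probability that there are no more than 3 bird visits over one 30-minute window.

Over the interval, μ = 5.5 × 0.5 = 2.75 (a 30-minute window = 0.5 hours).
P(N ≤ 3) = Σ_{j=0}^{3} e^(−μ) μ^j/j! ≈ 0.7030.

0.7030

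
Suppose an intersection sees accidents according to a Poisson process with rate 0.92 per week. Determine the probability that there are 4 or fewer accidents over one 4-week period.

0.6911

Over the interval, μ = 0.92 × 4 = 3.68 (a 4-week period = 4 weeks).
P(N ≤ 4) = Σ_{j=0}^{4} e^(−μ) μ^j/j! ≈ 0.6911.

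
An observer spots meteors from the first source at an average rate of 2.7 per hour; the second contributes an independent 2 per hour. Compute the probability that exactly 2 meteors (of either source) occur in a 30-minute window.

Independent Poisson processes superpose: combined rate λ = 2.7 + 2 = 4.7 per hour.
Over the interval, μ = 4.7 × 0.5 = 2.35 (a 30-minute window = 0.5 hours).
P(N = 2) = e^(−2.35) · 2.35^2/2! ≈ 0.2633.

0.2633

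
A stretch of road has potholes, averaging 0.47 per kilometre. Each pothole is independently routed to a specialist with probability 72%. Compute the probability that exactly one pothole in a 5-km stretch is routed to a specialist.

Thinning: the potholes that are routed to a specialist themselves form a Poisson process with rate 0.72 × 0.47 = 0.3384 per kilometre.
Over the interval, μ = 0.3384 × 5 = 1.692 (a 5-km stretch = 5 kilometres).
P(N = 1) = e^(−1.692) · 1.692^1/1! ≈ 0.3116.

0.3116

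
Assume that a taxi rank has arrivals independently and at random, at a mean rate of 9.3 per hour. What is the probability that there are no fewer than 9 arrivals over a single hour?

With mean μ = 9.3 per hour,
P(N ≥ 9) = 1 − P(N ≤ 8) = 1 − Σ_{j=0}^{8} e^(−μ) μ^j/j! ≈ 0.5832.

0.5832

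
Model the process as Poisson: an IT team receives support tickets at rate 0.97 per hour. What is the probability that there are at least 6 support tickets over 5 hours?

0.3577

Over the interval, μ = 0.97 × 5 = 4.85 (5 hours).
P(N ≥ 6) = 1 − P(N ≤ 5) = 1 − Σ_{j=0}^{5} e^(−μ) μ^j/j! ≈ 0.3577.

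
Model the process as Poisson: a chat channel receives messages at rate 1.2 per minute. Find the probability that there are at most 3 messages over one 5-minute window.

Over the interval, μ = 1.2 × 5 = 6 (a 5-minute window = 5 minutes).
P(N ≤ 3) = Σ_{j=0}^{3} e^(−μ) μ^j/j! ≈ 0.1512.

0.1512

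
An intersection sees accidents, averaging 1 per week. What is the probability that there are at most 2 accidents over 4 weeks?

Over the interval, μ = 1 × 4 = 4 (4 weeks).
P(N ≤ 2) = Σ_{j=0}^{2} e^(−μ) μ^j/j! ≈ 0.2381.

0.2381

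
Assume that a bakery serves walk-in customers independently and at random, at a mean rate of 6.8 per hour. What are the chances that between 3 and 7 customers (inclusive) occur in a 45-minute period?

0.7395

Over the interval, μ = 6.8 × 0.75 = 5.1 (a 45-minute period = 0.75 hours).
P(3 ≤ N ≤ 7) = Σ_{j=3}^{7} e^(−5.1) · 5.1^j/j! ≈ 0.7395.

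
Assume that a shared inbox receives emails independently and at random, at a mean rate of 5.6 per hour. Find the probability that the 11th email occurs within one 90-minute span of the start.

Over the interval, μ = 5.6 × 1.5 = 8.4 (a 90-minute span = 1.5 hours).
The 11th arrival falls in the interval iff at least 11 events occur there: P(S_11 ≤ t) = P(N ≥ 11) = 1 − P(N ≤ 10) ≈ 0.2257.

0.2257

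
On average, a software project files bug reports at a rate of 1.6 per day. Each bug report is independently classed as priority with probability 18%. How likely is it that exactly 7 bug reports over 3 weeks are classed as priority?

Thinning: the bug reports that are classed as priority themselves form a Poisson process with rate 0.18 × 1.6 = 0.288 per day.
Over the interval, μ = 0.288 × 21 = 6.048 (3 weeks = 21 days).
P(N = 7) = e^(−6.048) · 6.048^7/7! ≈ 0.1388.

0.1388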